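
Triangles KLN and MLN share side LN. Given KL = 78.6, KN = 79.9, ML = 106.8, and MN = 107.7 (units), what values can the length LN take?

From triangle KLN: |78.6 − 79.9| < LN < 78.6 + 79.9, i.e. 1.3 < LN < 158.5.
From triangle MLN: 0.9 < LN < 214.5.
Both must hold, so LN lies in the intersection.

1.3 < LN < 158.5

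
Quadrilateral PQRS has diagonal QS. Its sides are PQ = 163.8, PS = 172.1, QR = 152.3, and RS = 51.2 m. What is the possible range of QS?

From triangle PQS: |163.8 − 172.1| < QS < 163.8 + 172.1, i.e. 8.3 < QS < 335.9.
From triangle RQS: 101.1 < QS < 203.5.
Both must hold, so QS lies in the intersection.

101.1 < QS < 203.5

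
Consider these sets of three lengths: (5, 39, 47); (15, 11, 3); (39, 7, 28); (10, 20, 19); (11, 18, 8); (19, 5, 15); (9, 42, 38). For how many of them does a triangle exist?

(5,39,47): 5+39 ≤ 47 → not valid
(3,11,15): 3+11 ≤ 15 → not valid
(7,28,39): 7+28 ≤ 39 → not valid
(10,19,20): 10+19 > 20 → valid
(8,11,18): 8+11 > 18 → valid
(5,15,19): 5+15 > 19 → valid
(9,38,42): 9+38 > 42 → valid
4 of the 7 triples form a triangle.

4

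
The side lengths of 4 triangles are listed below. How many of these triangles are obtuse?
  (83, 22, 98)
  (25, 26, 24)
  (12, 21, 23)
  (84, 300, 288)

1

(83,22,98): 22²+83² = 7373 < 9604 = 98² → obtuse
(25,26,24): 24²+25² = 1201 > 676 = 26² → acute
(12,21,23): 12²+21² = 585 > 529 = 23² → acute
(84,300,288): 84²+288² = 90000 = 300² → right
1 of the 4 is obtuse.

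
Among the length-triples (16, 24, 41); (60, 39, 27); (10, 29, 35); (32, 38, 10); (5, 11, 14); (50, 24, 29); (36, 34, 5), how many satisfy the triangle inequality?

(16,24,41): 16+24 ≤ 41 → not valid
(27,39,60): 27+39 > 60 → valid
(10,29,35): 10+29 > 35 → valid
(10,32,38): 10+32 > 38 → valid
(5,11,14): 5+11 > 14 → valid
(24,29,50): 24+29 > 50 → valid
(5,34,36): 5+34 > 36 → valid
6 of the 7 triples form a triangle.

6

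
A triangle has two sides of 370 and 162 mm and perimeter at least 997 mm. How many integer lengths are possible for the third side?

67

Triangle inequality: 208 < x < 532. Perimeter ≥ 997 gives x ≥ 997 − 370 − 162 = 465.
So 465 ≤ x < 532; integers 465 through 531: 67 values.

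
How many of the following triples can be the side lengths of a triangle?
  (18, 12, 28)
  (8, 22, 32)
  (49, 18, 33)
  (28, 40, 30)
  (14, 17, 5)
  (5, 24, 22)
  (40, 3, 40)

(12,18,28): 12+18 > 28 → valid
(8,22,32): 8+22 ≤ 32 → not valid
(18,33,49): 18+33 > 49 → valid
(28,30,40): 28+30 > 40 → valid
(5,14,17): 5+14 > 17 → valid
(5,22,24): 5+22 > 24 → valid
(3,40,40): 3+40 > 40 → valid
6 of the 7 triples form a triangle.

6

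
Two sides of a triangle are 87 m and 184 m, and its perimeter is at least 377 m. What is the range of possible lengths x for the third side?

Triangle inequality alone gives 97 < x < 271.
The perimeter condition gives x ≥ 377 − 87 − 184 = 106.
Intersecting the two: 106 ≤ x < 271.

106 ≤ x < 271 m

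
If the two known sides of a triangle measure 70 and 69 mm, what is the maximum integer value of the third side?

The third side must be strictly less than 70 + 69 = 139.
The largest integer below 139 is 138.

138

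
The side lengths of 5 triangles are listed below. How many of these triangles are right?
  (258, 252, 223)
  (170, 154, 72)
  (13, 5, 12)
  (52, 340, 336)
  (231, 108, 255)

(258,252,223): 223²+252² = 113233 > 66564 = 258² → acute
(170,154,72): 72²+154² = 28900 = 170² → right
(13,5,12): 5²+12² = 169 = 13² → right
(52,340,336): 52²+336² = 115600 = 340² → right
(231,108,255): 108²+231² = 65025 = 255² → right
4 of the 5 are right.

4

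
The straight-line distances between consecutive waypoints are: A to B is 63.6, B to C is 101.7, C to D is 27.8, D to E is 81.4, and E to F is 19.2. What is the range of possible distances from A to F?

0 ≤ AF ≤ 293.7

The maximum is all hops collinear in one direction: 63.6 + 101.7 + 27.8 + 81.4 + 19.2 = 293.7.
The longest hop is 101.7; the others sum to 192.0. Since 101.7 ≤ 192.0, the path can fold back on itself completely, so the minimum distance is 0.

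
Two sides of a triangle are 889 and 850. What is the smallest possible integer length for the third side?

The third side must be strictly greater than |889 − 850| = 39.
The smallest integer above 39 is 40.

40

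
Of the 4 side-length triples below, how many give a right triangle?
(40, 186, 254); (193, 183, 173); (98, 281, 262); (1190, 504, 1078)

1

(40,186,254): 40+186 ≤ 254, not a triangle
(193,183,173): 173²+183² = 63418 > 37249 = 193² → acute
(98,281,262): 98²+262² = 78248 < 78961 = 281² → obtuse
(1190,504,1078): 504²+1078² = 1416100 = 1190² → right
1 of the 4 is right.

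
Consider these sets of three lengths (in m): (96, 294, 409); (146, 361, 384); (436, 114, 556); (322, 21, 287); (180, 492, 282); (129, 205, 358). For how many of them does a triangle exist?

1

(96,294,409): 96+294 ≤ 409 → not valid
(146,361,384): 146+361 > 384 → valid
(114,436,556): 114+436 ≤ 556 → not valid
(21,287,322): 21+287 ≤ 322 → not valid
(180,282,492): 180+282 ≤ 492 → not valid
(129,205,358): 129+205 ≤ 358 → not valid
1 of the 6 triples forms a triangle.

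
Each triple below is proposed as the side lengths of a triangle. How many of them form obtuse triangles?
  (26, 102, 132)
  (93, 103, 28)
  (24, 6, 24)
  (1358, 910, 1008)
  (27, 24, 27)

1

(26,102,132): 26+102 ≤ 132, not a triangle
(93,103,28): 28²+93² = 9433 < 10609 = 103² → obtuse
(24,6,24): 6²+24² = 612 > 576 = 24² → acute
(1358,910,1008): 910²+1008² = 1844164 = 1358² → right
(27,24,27): 24²+27² = 1305 > 729 = 27² → acute
1 of the 5 is obtuse.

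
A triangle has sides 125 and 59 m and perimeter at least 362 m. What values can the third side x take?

178 ≤ x < 184 m

Triangle inequality alone gives 66 < x < 184.
The perimeter condition gives x ≥ 362 − 125 − 59 = 178.
Intersecting the two: 178 ≤ x < 184.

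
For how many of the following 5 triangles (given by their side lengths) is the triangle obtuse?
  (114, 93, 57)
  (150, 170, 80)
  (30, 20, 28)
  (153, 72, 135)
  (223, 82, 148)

(114,93,57): 57²+93² = 11898 < 12996 = 114² → obtuse
(150,170,80): 80²+150² = 28900 = 170² → right
(30,20,28): 20²+28² = 1184 > 900 = 30² → acute
(153,72,135): 72²+135² = 23409 = 153² → right
(223,82,148): 82²+148² = 28628 < 49729 = 223² → obtuse
2 of the 5 are obtuse.

2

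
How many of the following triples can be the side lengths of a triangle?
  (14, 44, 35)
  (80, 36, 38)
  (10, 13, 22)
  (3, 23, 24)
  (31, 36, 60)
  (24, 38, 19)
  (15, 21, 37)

(14,35,44): 14+35 > 44 → valid
(36,38,80): 36+38 ≤ 80 → not valid
(10,13,22): 10+13 > 22 → valid
(3,23,24): 3+23 > 24 → valid
(31,36,60): 31+36 > 60 → valid
(19,24,38): 19+24 > 38 → valid
(15,21,37): 15+21 ≤ 37 → not valid
5 of the 7 triples form a triangle.

5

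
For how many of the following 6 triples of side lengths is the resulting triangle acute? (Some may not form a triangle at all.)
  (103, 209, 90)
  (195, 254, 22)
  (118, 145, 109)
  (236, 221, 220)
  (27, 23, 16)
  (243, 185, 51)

3

(103,209,90): 90+103 ≤ 209, not a triangle
(195,254,22): 22+195 ≤ 254, not a triangle
(118,145,109): 109²+118² = 25805 > 21025 = 145² → acute
(236,221,220): 220²+221² = 97241 > 55696 = 236² → acute
(27,23,16): 16²+23² = 785 > 729 = 27² → acute
(243,185,51): 51+185 ≤ 243, not a triangle
3 of the 6 are acute.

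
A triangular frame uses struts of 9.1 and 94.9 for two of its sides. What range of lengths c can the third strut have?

By the triangle inequality, c must be less than 9.1 + 94.9 = 104.0 and greater than |9.1 − 94.9| = 85.8.

85.8 < c < 104.0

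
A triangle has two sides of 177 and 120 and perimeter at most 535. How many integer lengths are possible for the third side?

181

Triangle inequality: 57 < x < 297. Perimeter ≤ 535 gives x ≤ 535 − 177 − 120 = 238.
So 57 < x ≤ 238; integers 58 through 238: 181 values.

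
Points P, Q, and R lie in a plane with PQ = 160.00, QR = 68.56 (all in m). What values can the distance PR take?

By the triangle inequality, |160.00 − 68.56| ≤ PR ≤ 160.00 + 68.56.

91.44 ≤ PR ≤ 228.56 m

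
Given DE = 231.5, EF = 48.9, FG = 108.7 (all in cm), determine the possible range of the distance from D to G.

73.9 ≤ DG ≤ 389.1 cm

The maximum is all hops collinear in one direction: 231.5 + 48.9 + 108.7 = 389.1.
The longest hop is 231.5; the others sum to 157.6. Folding the others back against it leaves at least 231.5 − 157.6 = 73.9.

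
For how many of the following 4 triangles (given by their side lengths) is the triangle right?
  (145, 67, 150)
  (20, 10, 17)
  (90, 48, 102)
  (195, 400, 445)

(145,67,150): 67²+145² = 25514 > 22500 = 150² → acute
(20,10,17): 10²+17² = 389 < 400 = 20² → obtuse
(90,48,102): 48²+90² = 10404 = 102² → right
(195,400,445): 195²+400² = 198025 = 445² → right
2 of the 4 are right.

2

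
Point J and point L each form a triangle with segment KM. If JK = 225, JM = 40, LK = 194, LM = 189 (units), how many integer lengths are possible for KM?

From triangle JKM: 185 < KM < 265.
From triangle LKM: 5 < KM < 383.
Intersection: 185 < KM < 265, so integers 186 through 264: 79 values.

79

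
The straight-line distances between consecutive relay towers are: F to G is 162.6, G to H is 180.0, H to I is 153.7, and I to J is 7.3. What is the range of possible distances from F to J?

0 ≤ FJ ≤ 503.6

The maximum is all hops collinear in one direction: 162.6 + 180.0 + 153.7 + 7.3 = 503.6.
The longest hop is 180.0; the others sum to 323.6. Since 180.0 ≤ 323.6, the path can fold back on itself completely, so the minimum distance is 0.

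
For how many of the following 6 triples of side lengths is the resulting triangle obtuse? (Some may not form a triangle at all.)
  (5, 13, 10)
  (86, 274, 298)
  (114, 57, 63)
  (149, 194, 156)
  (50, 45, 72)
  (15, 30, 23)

(5,13,10): 5²+10² = 125 < 169 = 13² → obtuse
(86,274,298): 86²+274² = 82472 < 88804 = 298² → obtuse
(114,57,63): 57²+63² = 7218 < 12996 = 114² → obtuse
(149,194,156): 149²+156² = 46537 > 37636 = 194² → acute
(50,45,72): 45²+50² = 4525 < 5184 = 72² → obtuse
(15,30,23): 15²+23² = 754 < 900 = 30² → obtuse
5 of the 6 are obtuse.

5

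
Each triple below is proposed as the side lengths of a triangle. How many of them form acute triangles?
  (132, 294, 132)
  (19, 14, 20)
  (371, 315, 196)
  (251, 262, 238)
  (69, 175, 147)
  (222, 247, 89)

(132,294,132): 132+132 ≤ 294, not a triangle
(19,14,20): 14²+19² = 557 > 400 = 20² → acute
(371,315,196): 196²+315² = 137641 = 371² → right
(251,262,238): 238²+251² = 119645 > 68644 = 262² → acute
(69,175,147): 69²+147² = 26370 < 30625 = 175² → obtuse
(222,247,89): 89²+222² = 57205 < 61009 = 247² → obtuse
2 of the 6 are acute.

2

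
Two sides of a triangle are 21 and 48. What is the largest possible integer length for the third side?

The third side must be strictly less than 21 + 48 = 69.
The largest integer below 69 is 68.

68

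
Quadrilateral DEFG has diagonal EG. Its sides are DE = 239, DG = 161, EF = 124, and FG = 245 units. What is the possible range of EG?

From triangle DEG: |239 − 161| < EG < 239 + 161, i.e. 78 < EG < 400.
From triangle FEG: 121 < EG < 369.
Both must hold, so EG lies in the intersection.

121 < EG < 369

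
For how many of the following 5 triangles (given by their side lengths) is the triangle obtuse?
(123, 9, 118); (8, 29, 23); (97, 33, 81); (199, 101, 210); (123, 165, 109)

(123,9,118): 9²+118² = 14005 < 15129 = 123² → obtuse
(8,29,23): 8²+23² = 593 < 841 = 29² → obtuse
(97,33,81): 33²+81² = 7650 < 9409 = 97² → obtuse
(199,101,210): 101²+199² = 49802 > 44100 = 210² → acute
(123,165,109): 109²+123² = 27010 < 27225 = 165² → obtuse
4 of the 5 are obtuse.

4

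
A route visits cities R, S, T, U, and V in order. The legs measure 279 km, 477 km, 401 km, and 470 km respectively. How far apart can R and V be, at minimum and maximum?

0 ≤ RV ≤ 1627 km

The maximum is all hops collinear in one direction: 279 + 477 + 401 + 470 = 1627.
The longest hop is 477; the others sum to 1150. Since 477 ≤ 1150, the path can fold back on itself completely, so the minimum distance is 0.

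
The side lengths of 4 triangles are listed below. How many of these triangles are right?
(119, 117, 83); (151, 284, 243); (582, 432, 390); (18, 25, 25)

(119,117,83): 83²+117² = 20578 > 14161 = 119² → acute
(151,284,243): 151²+243² = 81850 > 80656 = 284² → acute
(582,432,390): 390²+432² = 338724 = 582² → right
(18,25,25): 18²+25² = 949 > 625 = 25² → acute
1 of the 4 is right.

1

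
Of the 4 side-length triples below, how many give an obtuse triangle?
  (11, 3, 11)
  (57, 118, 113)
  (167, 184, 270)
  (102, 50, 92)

1

(11,3,11): 3²+11² = 130 > 121 = 11² → acute
(57,118,113): 57²+113² = 16018 > 13924 = 118² → acute
(167,184,270): 167²+184² = 61745 < 72900 = 270² → obtuse
(102,50,92): 50²+92² = 10964 > 10404 = 102² → acute
1 of the 4 is obtuse.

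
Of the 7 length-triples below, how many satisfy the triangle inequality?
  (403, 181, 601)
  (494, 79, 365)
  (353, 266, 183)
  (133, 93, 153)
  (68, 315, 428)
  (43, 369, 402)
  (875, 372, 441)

(181,403,601): 181+403 ≤ 601 → not valid
(79,365,494): 79+365 ≤ 494 → not valid
(183,266,353): 183+266 > 353 → valid
(93,133,153): 93+133 > 153 → valid
(68,315,428): 68+315 ≤ 428 → not valid
(43,369,402): 43+369 > 402 → valid
(372,441,875): 372+441 ≤ 875 → not valid
3 of the 7 triples form a triangle.

3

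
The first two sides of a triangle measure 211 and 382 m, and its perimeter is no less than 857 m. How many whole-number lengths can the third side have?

Triangle inequality: 171 < x < 593. Perimeter ≥ 857 gives x ≥ 857 − 211 − 382 = 264.
So 264 ≤ x < 593; integers 264 through 592: 329 values.

329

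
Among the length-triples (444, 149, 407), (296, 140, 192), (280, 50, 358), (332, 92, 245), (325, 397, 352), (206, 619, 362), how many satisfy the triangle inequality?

4

(149,407,444): 149+407 > 444 → valid
(140,192,296): 140+192 > 296 → valid
(50,280,358): 50+280 ≤ 358 → not valid
(92,245,332): 92+245 > 332 → valid
(325,352,397): 325+352 > 397 → valid
(206,362,619): 206+362 ≤ 619 → not valid
4 of the 6 triples form a triangle.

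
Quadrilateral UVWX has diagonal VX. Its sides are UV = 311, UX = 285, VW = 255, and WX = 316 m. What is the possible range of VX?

From triangle UVX: |311 − 285| < VX < 311 + 285, i.e. 26 < VX < 596.
From triangle WVX: 61 < VX < 571.
Both must hold, so VX lies in the intersection.

61 < VX < 571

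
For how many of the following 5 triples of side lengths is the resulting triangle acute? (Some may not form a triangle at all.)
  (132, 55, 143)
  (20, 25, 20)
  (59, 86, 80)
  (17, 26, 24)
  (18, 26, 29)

4

(132,55,143): 55²+132² = 20449 = 143² → right
(20,25,20): 20²+20² = 800 > 625 = 25² → acute
(59,86,80): 59²+80² = 9881 > 7396 = 86² → acute
(17,26,24): 17²+24² = 865 > 676 = 26² → acute
(18,26,29): 18²+26² = 1000 > 841 = 29² → acute
4 of the 5 are acute.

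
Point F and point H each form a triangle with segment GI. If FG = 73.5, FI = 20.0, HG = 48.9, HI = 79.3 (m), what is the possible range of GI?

53.5 < GI < 93.5

From triangle FGI: |73.5 − 20.0| < GI < 73.5 + 20.0, i.e. 53.5 < GI < 93.5.
From triangle HGI: 30.4 < GI < 128.2.
Both must hold, so GI lies in the intersection.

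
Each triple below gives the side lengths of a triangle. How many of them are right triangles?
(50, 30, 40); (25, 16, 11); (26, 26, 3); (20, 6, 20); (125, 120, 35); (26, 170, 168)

3

(50,30,40): 30²+40² = 2500 = 50² → right
(25,16,11): 11²+16² = 377 < 625 = 25² → obtuse
(26,26,3): 3²+26² = 685 > 676 = 26² → acute
(20,6,20): 6²+20² = 436 > 400 = 20² → acute
(125,120,35): 35²+120² = 15625 = 125² → right
(26,170,168): 26²+168² = 28900 = 170² → right
3 of the 6 are right.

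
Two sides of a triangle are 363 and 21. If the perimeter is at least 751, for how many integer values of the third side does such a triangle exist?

17

Triangle inequality: 342 < x < 384. Perimeter ≥ 751 gives x ≥ 751 − 363 − 21 = 367.
So 367 ≤ x < 384; integers 367 through 383: 17 values.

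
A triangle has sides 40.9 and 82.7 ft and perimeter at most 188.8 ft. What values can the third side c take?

Triangle inequality alone gives 41.8 < c < 123.6.
The perimeter condition gives c ≤ 188.8 − 40.9 − 82.7 = 65.2.
Intersecting the two: 41.8 < c ≤ 65.2.

41.8 < c ≤ 65.2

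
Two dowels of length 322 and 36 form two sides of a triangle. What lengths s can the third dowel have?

By the triangle inequality, s must be less than 322 + 36 = 358 and greater than |322 − 36| = 286.

286 < s < 358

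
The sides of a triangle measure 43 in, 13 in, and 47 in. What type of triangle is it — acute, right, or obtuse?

obtuse

Compare the square of the longest side to the sum of squares of the other two: 13² + 43² = 2018 < 2209 = 47².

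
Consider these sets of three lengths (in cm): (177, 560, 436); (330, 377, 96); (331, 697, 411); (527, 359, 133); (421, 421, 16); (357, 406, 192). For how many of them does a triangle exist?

(177,436,560): 177+436 > 560 → valid
(96,330,377): 96+330 > 377 → valid
(331,411,697): 331+411 > 697 → valid
(133,359,527): 133+359 ≤ 527 → not valid
(16,421,421): 16+421 > 421 → valid
(192,357,406): 192+357 > 406 → valid
5 of the 6 triples form a triangle.

5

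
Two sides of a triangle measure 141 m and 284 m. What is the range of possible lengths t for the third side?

143 < t < 425 (m)

By the triangle inequality, t must be less than 141 + 284 = 425 and greater than |141 − 284| = 143.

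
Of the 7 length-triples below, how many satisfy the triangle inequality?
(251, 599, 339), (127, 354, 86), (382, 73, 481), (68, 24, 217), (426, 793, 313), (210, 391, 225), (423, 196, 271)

2

(251,339,599): 251+339 ≤ 599 → not valid
(86,127,354): 86+127 ≤ 354 → not valid
(73,382,481): 73+382 ≤ 481 → not valid
(24,68,217): 24+68 ≤ 217 → not valid
(313,426,793): 313+426 ≤ 793 → not valid
(210,225,391): 210+225 > 391 → valid
(196,271,423): 196+271 > 423 → valid
2 of the 7 triples form a triangle.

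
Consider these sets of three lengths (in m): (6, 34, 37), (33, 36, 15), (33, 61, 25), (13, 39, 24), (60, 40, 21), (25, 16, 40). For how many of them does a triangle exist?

4

(6,34,37): 6+34 > 37 → valid
(15,33,36): 15+33 > 36 → valid
(25,33,61): 25+33 ≤ 61 → not valid
(13,24,39): 13+24 ≤ 39 → not valid
(21,40,60): 21+40 > 60 → valid
(16,25,40): 16+25 > 40 → valid
4 of the 6 triples form a triangle.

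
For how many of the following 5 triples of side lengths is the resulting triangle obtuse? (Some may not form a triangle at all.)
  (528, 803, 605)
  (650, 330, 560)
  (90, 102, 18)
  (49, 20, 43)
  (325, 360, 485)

2

(528,803,605): 528²+605² = 644809 = 803² → right
(650,330,560): 330²+560² = 422500 = 650² → right
(90,102,18): 18²+90² = 8424 < 10404 = 102² → obtuse
(49,20,43): 20²+43² = 2249 < 2401 = 49² → obtuse
(325,360,485): 325²+360² = 235225 = 485² → right
2 of the 5 are obtuse.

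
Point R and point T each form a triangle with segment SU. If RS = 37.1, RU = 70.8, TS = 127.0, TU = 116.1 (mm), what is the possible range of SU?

33.7 < SU < 107.9

From triangle RSU: |37.1 − 70.8| < SU < 37.1 + 70.8, i.e. 33.7 < SU < 107.9.
From triangle TSU: 10.9 < SU < 243.1.
Both must hold, so SU lies in the intersection.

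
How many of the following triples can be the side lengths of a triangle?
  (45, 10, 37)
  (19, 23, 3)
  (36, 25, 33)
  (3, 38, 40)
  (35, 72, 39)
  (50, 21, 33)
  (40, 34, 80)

5

(10,37,45): 10+37 > 45 → valid
(3,19,23): 3+19 ≤ 23 → not valid
(25,33,36): 25+33 > 36 → valid
(3,38,40): 3+38 > 40 → valid
(35,39,72): 35+39 > 72 → valid
(21,33,50): 21+33 > 50 → valid
(34,40,80): 34+40 ≤ 80 → not valid
5 of the 7 triples form a triangle.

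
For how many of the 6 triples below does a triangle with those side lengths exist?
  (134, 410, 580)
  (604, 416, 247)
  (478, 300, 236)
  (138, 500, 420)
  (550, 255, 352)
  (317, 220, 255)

5

(134,410,580): 134+410 ≤ 580 → not valid
(247,416,604): 247+416 > 604 → valid
(236,300,478): 236+300 > 478 → valid
(138,420,500): 138+420 > 500 → valid
(255,352,550): 255+352 > 550 → valid
(220,255,317): 220+255 > 317 → valid
5 of the 6 triples form a triangle.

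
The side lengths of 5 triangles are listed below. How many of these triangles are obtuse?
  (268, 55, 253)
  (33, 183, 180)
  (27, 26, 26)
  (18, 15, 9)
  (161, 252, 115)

3

(268,55,253): 55²+253² = 67034 < 71824 = 268² → obtuse
(33,183,180): 33²+180² = 33489 = 183² → right
(27,26,26): 26²+26² = 1352 > 729 = 27² → acute
(18,15,9): 9²+15² = 306 < 324 = 18² → obtuse
(161,252,115): 115²+161² = 39146 < 63504 = 252² → obtuse
3 of the 5 are obtuse.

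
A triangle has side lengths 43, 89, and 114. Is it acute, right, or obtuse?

obtuse

Compare the square of the longest side to the sum of squares of the other two: 43² + 89² = 9770 < 12996 = 114².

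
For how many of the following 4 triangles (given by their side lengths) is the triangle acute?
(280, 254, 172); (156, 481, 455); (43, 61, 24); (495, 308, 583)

1

(280,254,172): 172²+254² = 94100 > 78400 = 280² → acute
(156,481,455): 156²+455² = 231361 = 481² → right
(43,61,24): 24²+43² = 2425 < 3721 = 61² → obtuse
(495,308,583): 308²+495² = 339889 = 583² → right
1 of the 4 is acute.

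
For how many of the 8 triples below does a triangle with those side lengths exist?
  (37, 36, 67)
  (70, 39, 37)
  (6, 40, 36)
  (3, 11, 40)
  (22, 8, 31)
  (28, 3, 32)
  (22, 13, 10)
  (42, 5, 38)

5

(36,37,67): 36+37 > 67 → valid
(37,39,70): 37+39 > 70 → valid
(6,36,40): 6+36 > 40 → valid
(3,11,40): 3+11 ≤ 40 → not valid
(8,22,31): 8+22 ≤ 31 → not valid
(3,28,32): 3+28 ≤ 32 → not valid
(10,13,22): 10+13 > 22 → valid
(5,38,42): 5+38 > 42 → valid
5 of the 8 triples form a triangle.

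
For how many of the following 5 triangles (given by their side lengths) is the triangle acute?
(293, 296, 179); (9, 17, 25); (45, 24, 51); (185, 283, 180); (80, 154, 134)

2

(293,296,179): 179²+293² = 117890 > 87616 = 296² → acute
(9,17,25): 9²+17² = 370 < 625 = 25² → obtuse
(45,24,51): 24²+45² = 2601 = 51² → right
(185,283,180): 180²+185² = 66625 < 80089 = 283² → obtuse
(80,154,134): 80²+134² = 24356 > 23716 = 154² → acute
2 of the 5 are acute.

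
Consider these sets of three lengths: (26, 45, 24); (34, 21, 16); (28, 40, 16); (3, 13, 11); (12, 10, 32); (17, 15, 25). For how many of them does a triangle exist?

(24,26,45): 24+26 > 45 → valid
(16,21,34): 16+21 > 34 → valid
(16,28,40): 16+28 > 40 → valid
(3,11,13): 3+11 > 13 → valid
(10,12,32): 10+12 ≤ 32 → not valid
(15,17,25): 15+17 > 25 → valid
5 of the 6 triples form a triangle.

5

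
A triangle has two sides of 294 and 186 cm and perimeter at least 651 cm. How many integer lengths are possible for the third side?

Triangle inequality: 108 < x < 480. Perimeter ≥ 651 gives x ≥ 651 − 294 − 186 = 171.
So 171 ≤ x < 480; integers 171 through 479: 309 values.

309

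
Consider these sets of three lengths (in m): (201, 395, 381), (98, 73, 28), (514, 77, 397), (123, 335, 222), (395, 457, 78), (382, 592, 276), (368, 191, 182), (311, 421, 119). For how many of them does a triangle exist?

7

(201,381,395): 201+381 > 395 → valid
(28,73,98): 28+73 > 98 → valid
(77,397,514): 77+397 ≤ 514 → not valid
(123,222,335): 123+222 > 335 → valid
(78,395,457): 78+395 > 457 → valid
(276,382,592): 276+382 > 592 → valid
(182,191,368): 182+191 > 368 → valid
(119,311,421): 119+311 > 421 → valid
7 of the 8 triples form a triangle.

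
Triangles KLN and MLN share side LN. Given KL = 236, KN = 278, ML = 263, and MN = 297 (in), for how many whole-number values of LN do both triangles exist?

471

From triangle KLN: 42 < LN < 514.
From triangle MLN: 34 < LN < 560.
Intersection: 42 < LN < 514, so integers 43 through 513: 471 values.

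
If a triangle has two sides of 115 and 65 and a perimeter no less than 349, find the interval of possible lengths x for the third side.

169 ≤ x < 180

Triangle inequality alone gives 50 < x < 180.
The perimeter condition gives x ≥ 349 − 115 − 65 = 169.
Intersecting the two: 169 ≤ x < 180.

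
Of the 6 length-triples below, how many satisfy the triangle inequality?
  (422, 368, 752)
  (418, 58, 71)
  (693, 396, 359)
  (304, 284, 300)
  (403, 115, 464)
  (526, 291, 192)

(368,422,752): 368+422 > 752 → valid
(58,71,418): 58+71 ≤ 418 → not valid
(359,396,693): 359+396 > 693 → valid
(284,300,304): 284+300 > 304 → valid
(115,403,464): 115+403 > 464 → valid
(192,291,526): 192+291 ≤ 526 → not valid
4 of the 6 triples form a triangle.

4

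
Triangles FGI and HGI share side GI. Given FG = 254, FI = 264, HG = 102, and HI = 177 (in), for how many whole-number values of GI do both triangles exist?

203

From triangle FGI: 10 < GI < 518.
From triangle HGI: 75 < GI < 279.
Intersection: 75 < GI < 279, so integers 76 through 278: 203 values.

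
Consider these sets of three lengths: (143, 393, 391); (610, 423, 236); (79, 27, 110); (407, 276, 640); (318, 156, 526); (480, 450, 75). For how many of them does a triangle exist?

(143,391,393): 143+391 > 393 → valid
(236,423,610): 236+423 > 610 → valid
(27,79,110): 27+79 ≤ 110 → not valid
(276,407,640): 276+407 > 640 → valid
(156,318,526): 156+318 ≤ 526 → not valid
(75,450,480): 75+450 > 480 → valid
4 of the 6 triples form a triangle.

4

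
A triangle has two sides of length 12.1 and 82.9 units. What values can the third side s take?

By the triangle inequality, s must be less than 12.1 + 82.9 = 95.0 and greater than |12.1 − 82.9| = 70.8.

70.8 < s < 95.0 (units)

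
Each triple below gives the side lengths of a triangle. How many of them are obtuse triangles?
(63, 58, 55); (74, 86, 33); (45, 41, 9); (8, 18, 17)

2

(63,58,55): 55²+58² = 6389 > 3969 = 63² → acute
(74,86,33): 33²+74² = 6565 < 7396 = 86² → obtuse
(45,41,9): 9²+41² = 1762 < 2025 = 45² → obtuse
(8,18,17): 8²+17² = 353 > 324 = 18² → acute
2 of the 4 are obtuse.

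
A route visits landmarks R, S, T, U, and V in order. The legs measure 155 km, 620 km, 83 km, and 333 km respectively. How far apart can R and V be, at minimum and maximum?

49 ≤ RV ≤ 1191 km

The maximum is all hops collinear in one direction: 155 + 620 + 83 + 333 = 1191.
The longest hop is 620; the others sum to 571. Folding the others back against it leaves at least 620 − 571 = 49.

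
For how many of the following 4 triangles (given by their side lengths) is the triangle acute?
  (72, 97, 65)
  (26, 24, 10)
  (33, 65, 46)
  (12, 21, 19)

1

(72,97,65): 65²+72² = 9409 = 97² → right
(26,24,10): 10²+24² = 676 = 26² → right
(33,65,46): 33²+46² = 3205 < 4225 = 65² → obtuse
(12,21,19): 12²+19² = 505 > 441 = 21² → acute
1 of the 4 is acute.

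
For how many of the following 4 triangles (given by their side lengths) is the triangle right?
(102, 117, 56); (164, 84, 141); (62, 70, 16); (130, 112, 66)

(102,117,56): 56²+102² = 13540 < 13689 = 117² → obtuse
(164,84,141): 84²+141² = 26937 > 26896 = 164² → acute
(62,70,16): 16²+62² = 4100 < 4900 = 70² → obtuse
(130,112,66): 66²+112² = 16900 = 130² → right
1 of the 4 is right.

1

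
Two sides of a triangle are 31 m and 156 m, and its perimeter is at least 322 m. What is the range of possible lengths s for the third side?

Triangle inequality alone gives 125 < s < 187.
The perimeter condition gives s ≥ 322 − 31 − 156 = 135.
Intersecting the two: 135 ≤ s < 187.

135 ≤ s < 187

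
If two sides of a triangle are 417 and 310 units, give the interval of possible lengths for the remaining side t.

107 < t < 727 (units)

By the triangle inequality, t must be less than 417 + 310 = 727 and greater than |417 − 310| = 107.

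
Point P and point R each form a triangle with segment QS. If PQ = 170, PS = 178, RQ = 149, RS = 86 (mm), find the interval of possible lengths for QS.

From triangle PQS: |170 − 178| < QS < 170 + 178, i.e. 8 < QS < 348.
From triangle RQS: 63 < QS < 235.
Both must hold, so QS lies in the intersection.

63 < QS < 235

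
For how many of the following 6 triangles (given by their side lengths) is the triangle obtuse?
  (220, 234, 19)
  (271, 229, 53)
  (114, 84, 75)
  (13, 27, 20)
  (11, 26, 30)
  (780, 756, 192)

(220,234,19): 19²+220² = 48761 < 54756 = 234² → obtuse
(271,229,53): 53²+229² = 55250 < 73441 = 271² → obtuse
(114,84,75): 75²+84² = 12681 < 12996 = 114² → obtuse
(13,27,20): 13²+20² = 569 < 729 = 27² → obtuse
(11,26,30): 11²+26² = 797 < 900 = 30² → obtuse
(780,756,192): 192²+756² = 608400 = 780² → right
5 of the 6 are obtuse.

5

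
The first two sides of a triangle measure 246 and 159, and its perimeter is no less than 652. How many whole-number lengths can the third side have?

Triangle inequality: 87 < x < 405. Perimeter ≥ 652 gives x ≥ 652 − 246 − 159 = 247.
So 247 ≤ x < 405; integers 247 through 404: 158 values.

158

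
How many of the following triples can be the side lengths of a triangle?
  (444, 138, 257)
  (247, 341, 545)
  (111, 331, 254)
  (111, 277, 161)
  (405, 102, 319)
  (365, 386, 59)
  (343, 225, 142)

5

(138,257,444): 138+257 ≤ 444 → not valid
(247,341,545): 247+341 > 545 → valid
(111,254,331): 111+254 > 331 → valid
(111,161,277): 111+161 ≤ 277 → not valid
(102,319,405): 102+319 > 405 → valid
(59,365,386): 59+365 > 386 → valid
(142,225,343): 142+225 > 343 → valid
5 of the 7 triples form a triangle.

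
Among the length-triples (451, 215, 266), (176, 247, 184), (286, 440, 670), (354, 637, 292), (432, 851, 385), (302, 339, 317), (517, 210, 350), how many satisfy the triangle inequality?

(215,266,451): 215+266 > 451 → valid
(176,184,247): 176+184 > 247 → valid
(286,440,670): 286+440 > 670 → valid
(292,354,637): 292+354 > 637 → valid
(385,432,851): 385+432 ≤ 851 → not valid
(302,317,339): 302+317 > 339 → valid
(210,350,517): 210+350 > 517 → valid
6 of the 7 triples form a triangle.

6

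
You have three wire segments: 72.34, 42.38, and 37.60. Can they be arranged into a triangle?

Yes

The longest side is 72.34, and the other two sum to 79.98.
Since 79.98 > 72.34, the triangle inequality holds.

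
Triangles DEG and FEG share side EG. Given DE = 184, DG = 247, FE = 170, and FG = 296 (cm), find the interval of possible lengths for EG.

126 < EG < 431

From triangle DEG: |184 − 247| < EG < 184 + 247, i.e. 63 < EG < 431.
From triangle FEG: 126 < EG < 466.
Both must hold, so EG lies in the intersection.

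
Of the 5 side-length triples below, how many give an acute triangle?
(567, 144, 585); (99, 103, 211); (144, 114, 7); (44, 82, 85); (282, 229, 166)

(567,144,585): 144²+567² = 342225 = 585² → right
(99,103,211): 99+103 ≤ 211, not a triangle
(144,114,7): 7+114 ≤ 144, not a triangle
(44,82,85): 44²+82² = 8660 > 7225 = 85² → acute
(282,229,166): 166²+229² = 79997 > 79524 = 282² → acute
2 of the 5 are acute.

2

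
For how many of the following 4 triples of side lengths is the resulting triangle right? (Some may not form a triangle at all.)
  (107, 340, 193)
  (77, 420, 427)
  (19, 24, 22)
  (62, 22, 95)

1

(107,340,193): 107+193 ≤ 340, not a triangle
(77,420,427): 77²+420² = 182329 = 427² → right
(19,24,22): 19²+22² = 845 > 576 = 24² → acute
(62,22,95): 22+62 ≤ 95, not a triangle
1 of the 4 is right.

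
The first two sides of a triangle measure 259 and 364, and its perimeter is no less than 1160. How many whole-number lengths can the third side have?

Triangle inequality: 105 < x < 623. Perimeter ≥ 1160 gives x ≥ 1160 − 259 − 364 = 537.
So 537 ≤ x < 623; integers 537 through 622: 86 values.

86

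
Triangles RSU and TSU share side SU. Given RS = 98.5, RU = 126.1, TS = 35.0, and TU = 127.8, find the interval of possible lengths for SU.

From triangle RSU: |98.5 − 126.1| < SU < 98.5 + 126.1, i.e. 27.6 < SU < 224.6.
From triangle TSU: 92.8 < SU < 162.8.
Both must hold, so SU lies in the intersection.

92.8 < SU < 162.8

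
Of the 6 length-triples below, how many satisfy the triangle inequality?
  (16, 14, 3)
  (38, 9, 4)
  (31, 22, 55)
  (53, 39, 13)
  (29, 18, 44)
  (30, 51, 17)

2

(3,14,16): 3+14 > 16 → valid
(4,9,38): 4+9 ≤ 38 → not valid
(22,31,55): 22+31 ≤ 55 → not valid
(13,39,53): 13+39 ≤ 53 → not valid
(18,29,44): 18+29 > 44 → valid
(17,30,51): 17+30 ≤ 51 → not valid
2 of the 6 triples form a triangle.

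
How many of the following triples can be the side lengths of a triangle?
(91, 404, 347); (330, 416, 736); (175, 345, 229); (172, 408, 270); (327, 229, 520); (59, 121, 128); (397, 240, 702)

6

(91,347,404): 91+347 > 404 → valid
(330,416,736): 330+416 > 736 → valid
(175,229,345): 175+229 > 345 → valid
(172,270,408): 172+270 > 408 → valid
(229,327,520): 229+327 > 520 → valid
(59,121,128): 59+121 > 128 → valid
(240,397,702): 240+397 ≤ 702 → not valid
6 of the 7 triples form a triangle.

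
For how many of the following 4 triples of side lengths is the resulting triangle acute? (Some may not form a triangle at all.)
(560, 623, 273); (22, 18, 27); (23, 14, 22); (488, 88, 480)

(560,623,273): 273²+560² = 388129 = 623² → right
(22,18,27): 18²+22² = 808 > 729 = 27² → acute
(23,14,22): 14²+22² = 680 > 529 = 23² → acute
(488,88,480): 88²+480² = 238144 = 488² → right
2 of the 4 are acute.

2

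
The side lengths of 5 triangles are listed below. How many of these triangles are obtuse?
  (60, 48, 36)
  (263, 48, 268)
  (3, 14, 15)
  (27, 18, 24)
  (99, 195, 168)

2

(60,48,36): 36²+48² = 3600 = 60² → right
(263,48,268): 48²+263² = 71473 < 71824 = 268² → obtuse
(3,14,15): 3²+14² = 205 < 225 = 15² → obtuse
(27,18,24): 18²+24² = 900 > 729 = 27² → acute
(99,195,168): 99²+168² = 38025 = 195² → right
2 of the 5 are obtuse.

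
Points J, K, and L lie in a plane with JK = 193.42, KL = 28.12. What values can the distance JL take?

165.30 ≤ JL ≤ 221.54

By the triangle inequality, |193.42 − 28.12| ≤ JL ≤ 193.42 + 28.12.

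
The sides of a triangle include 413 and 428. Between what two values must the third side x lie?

By the triangle inequality, x must be less than 413 + 428 = 841 and greater than |413 − 428| = 15.

15 < x < 841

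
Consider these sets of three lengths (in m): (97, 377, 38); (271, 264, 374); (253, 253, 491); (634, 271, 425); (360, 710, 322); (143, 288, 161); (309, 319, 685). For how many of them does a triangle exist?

(38,97,377): 38+97 ≤ 377 → not valid
(264,271,374): 264+271 > 374 → valid
(253,253,491): 253+253 > 491 → valid
(271,425,634): 271+425 > 634 → valid
(322,360,710): 322+360 ≤ 710 → not valid
(143,161,288): 143+161 > 288 → valid
(309,319,685): 309+319 ≤ 685 → not valid
4 of the 7 triples form a triangle.

4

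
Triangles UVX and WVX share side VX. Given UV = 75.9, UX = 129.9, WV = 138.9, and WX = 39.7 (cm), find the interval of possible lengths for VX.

99.2 < VX < 178.6

From triangle UVX: |75.9 − 129.9| < VX < 75.9 + 129.9, i.e. 54.0 < VX < 205.8.
From triangle WVX: 99.2 < VX < 178.6.
Both must hold, so VX lies in the intersection.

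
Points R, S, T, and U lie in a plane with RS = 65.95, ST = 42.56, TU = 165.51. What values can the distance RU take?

The maximum is all hops collinear in one direction: 65.95 + 42.56 + 165.51 = 274.02.
The longest hop is 165.51; the others sum to 108.51. Folding the others back against it leaves at least 165.51 − 108.51 = 57.00.

57.00 ≤ RU ≤ 274.02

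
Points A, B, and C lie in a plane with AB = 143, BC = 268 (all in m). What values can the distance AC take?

125 ≤ AC ≤ 411 m

By the triangle inequality, |143 − 268| ≤ AC ≤ 143 + 268.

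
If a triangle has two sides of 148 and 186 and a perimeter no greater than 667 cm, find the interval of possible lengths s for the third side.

38 < s ≤ 333

Triangle inequality alone gives 38 < s < 334.
The perimeter condition gives s ≤ 667 − 148 − 186 = 333.
Intersecting the two: 38 < s ≤ 333.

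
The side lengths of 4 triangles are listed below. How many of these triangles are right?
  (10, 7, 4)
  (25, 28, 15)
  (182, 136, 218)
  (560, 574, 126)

(10,7,4): 4²+7² = 65 < 100 = 10² → obtuse
(25,28,15): 15²+25² = 850 > 784 = 28² → acute
(182,136,218): 136²+182² = 51620 > 47524 = 218² → acute
(560,574,126): 126²+560² = 329476 = 574² → right
1 of the 4 is right.

1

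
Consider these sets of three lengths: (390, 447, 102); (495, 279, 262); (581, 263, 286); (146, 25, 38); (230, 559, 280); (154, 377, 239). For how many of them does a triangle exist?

(102,390,447): 102+390 > 447 → valid
(262,279,495): 262+279 > 495 → valid
(263,286,581): 263+286 ≤ 581 → not valid
(25,38,146): 25+38 ≤ 146 → not valid
(230,280,559): 230+280 ≤ 559 → not valid
(154,239,377): 154+239 > 377 → valid
3 of the 6 triples form a triangle.

3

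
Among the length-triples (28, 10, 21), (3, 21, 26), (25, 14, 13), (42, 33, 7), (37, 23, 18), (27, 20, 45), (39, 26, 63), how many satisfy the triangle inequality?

(10,21,28): 10+21 > 28 → valid
(3,21,26): 3+21 ≤ 26 → not valid
(13,14,25): 13+14 > 25 → valid
(7,33,42): 7+33 ≤ 42 → not valid
(18,23,37): 18+23 > 37 → valid
(20,27,45): 20+27 > 45 → valid
(26,39,63): 26+39 > 63 → valid
5 of the 7 triples form a triangle.

5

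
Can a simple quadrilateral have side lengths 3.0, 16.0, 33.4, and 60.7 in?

No

For a quadrilateral, each side must be shorter than the sum of the others.
Here the longest side is 60.7, but the remaining 3 sides sum to only 52.4.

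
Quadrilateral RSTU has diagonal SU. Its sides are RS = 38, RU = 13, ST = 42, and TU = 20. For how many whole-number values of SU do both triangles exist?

From triangle RSU: 25 < SU < 51.
From triangle TSU: 22 < SU < 62.
Intersection: 25 < SU < 51, so integers 26 through 50: 25 values.

25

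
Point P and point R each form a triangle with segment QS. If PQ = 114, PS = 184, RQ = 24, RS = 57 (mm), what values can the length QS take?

From triangle PQS: |114 − 184| < QS < 114 + 184, i.e. 70 < QS < 298.
From triangle RQS: 33 < QS < 81.
Both must hold, so QS lies in the intersection.

70 < QS < 81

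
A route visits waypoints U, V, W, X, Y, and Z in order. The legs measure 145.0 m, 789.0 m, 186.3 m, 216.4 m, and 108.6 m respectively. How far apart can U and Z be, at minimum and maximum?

The maximum is all hops collinear in one direction: 145.0 + 789.0 + 186.3 + 216.4 + 108.6 = 1445.3.
The longest hop is 789.0; the others sum to 656.3. Folding the others back against it leaves at least 789.0 − 656.3 = 132.7.

132.7 ≤ UZ ≤ 1445.3 m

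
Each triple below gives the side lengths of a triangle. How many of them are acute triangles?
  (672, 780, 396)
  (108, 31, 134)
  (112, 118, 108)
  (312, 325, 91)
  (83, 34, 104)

1

(672,780,396): 396²+672² = 608400 = 780² → right
(108,31,134): 31²+108² = 12625 < 17956 = 134² → obtuse
(112,118,108): 108²+112² = 24208 > 13924 = 118² → acute
(312,325,91): 91²+312² = 105625 = 325² → right
(83,34,104): 34²+83² = 8045 < 10816 = 104² → obtuse
1 of the 5 is acute.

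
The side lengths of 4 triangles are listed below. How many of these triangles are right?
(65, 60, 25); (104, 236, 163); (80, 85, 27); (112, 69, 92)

(65,60,25): 25²+60² = 4225 = 65² → right
(104,236,163): 104²+163² = 37385 < 55696 = 236² → obtuse
(80,85,27): 27²+80² = 7129 < 7225 = 85² → obtuse
(112,69,92): 69²+92² = 13225 > 12544 = 112² → acute
1 of the 4 is right.

1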